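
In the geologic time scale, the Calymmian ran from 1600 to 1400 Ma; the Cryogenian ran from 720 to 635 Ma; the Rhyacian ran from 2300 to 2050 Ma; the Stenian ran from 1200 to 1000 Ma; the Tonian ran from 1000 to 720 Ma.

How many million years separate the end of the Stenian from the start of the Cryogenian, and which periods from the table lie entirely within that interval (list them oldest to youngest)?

The Stenian closes at 1000 Ma and the Cryogenian opens at 720 Ma, so the interval is 1000 − 720 = 280 Myr.
A period fits inside if it starts at or after 1000 Ma and ends at or before 720 Ma; oldest first that gives Tonian.

280 million years; Tonian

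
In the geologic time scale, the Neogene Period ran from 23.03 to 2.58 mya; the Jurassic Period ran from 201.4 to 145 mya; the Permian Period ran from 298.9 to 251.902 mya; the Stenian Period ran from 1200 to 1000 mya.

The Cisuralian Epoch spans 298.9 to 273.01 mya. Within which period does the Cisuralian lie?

The Cisuralian (298.9–273.01 Ma) lies entirely within 298.9–251.902 Ma, the Permian Period.

Permian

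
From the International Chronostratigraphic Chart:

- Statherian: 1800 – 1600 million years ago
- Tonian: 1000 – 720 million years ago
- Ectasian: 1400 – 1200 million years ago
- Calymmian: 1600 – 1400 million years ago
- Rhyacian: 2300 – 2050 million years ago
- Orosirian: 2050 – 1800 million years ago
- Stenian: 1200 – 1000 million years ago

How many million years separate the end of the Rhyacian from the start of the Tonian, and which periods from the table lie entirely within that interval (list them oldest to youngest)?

End of Rhyacian = 2050 Ma; start of Tonian = 1000 Ma.
Gap = 2050 − 1000 = 1050 Myr.
Periods wholly inside 2050–1000 Ma: Orosirian (2050–1800), Statherian (1800–1600), Calymmian (1600–1400), Ectasian (1400–1200), Stenian (1200–1000).

1050 million years; Orosirian, Statherian, Calymmian, Ectasian, Stenian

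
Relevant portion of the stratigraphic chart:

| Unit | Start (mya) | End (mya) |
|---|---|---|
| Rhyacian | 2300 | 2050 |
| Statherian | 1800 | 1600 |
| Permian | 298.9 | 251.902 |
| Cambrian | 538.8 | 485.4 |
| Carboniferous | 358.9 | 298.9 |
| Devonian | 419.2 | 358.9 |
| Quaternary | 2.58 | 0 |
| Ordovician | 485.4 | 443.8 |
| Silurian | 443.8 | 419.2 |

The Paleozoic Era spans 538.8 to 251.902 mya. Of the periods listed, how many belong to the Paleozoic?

Periods inside 538.8–251.902 Ma: Cambrian, Ordovician, Silurian, Devonian, Carboniferous, Permian — 6 in total.

6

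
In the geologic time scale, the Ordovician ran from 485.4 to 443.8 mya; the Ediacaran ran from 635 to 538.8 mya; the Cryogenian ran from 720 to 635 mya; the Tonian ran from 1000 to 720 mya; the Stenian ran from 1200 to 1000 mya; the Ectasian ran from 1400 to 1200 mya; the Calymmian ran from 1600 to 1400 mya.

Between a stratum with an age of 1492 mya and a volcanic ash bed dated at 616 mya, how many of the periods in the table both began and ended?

4

1492 Ma sits inside the Calymmian (1600–1400) and 616 Ma inside the Ediacaran (635–538.8); neither of those is wholly between the two dates.
The listed periods lying completely between them are Ectasian, Stenian, Tonian, Cryogenian — 4 in all.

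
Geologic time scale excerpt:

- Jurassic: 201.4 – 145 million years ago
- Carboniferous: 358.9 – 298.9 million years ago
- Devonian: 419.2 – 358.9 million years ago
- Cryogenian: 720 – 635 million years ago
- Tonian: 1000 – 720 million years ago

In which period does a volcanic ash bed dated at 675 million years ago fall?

Cryogenian

675 Ma lies between 720 and 635 Ma, so it falls in the Cryogenian.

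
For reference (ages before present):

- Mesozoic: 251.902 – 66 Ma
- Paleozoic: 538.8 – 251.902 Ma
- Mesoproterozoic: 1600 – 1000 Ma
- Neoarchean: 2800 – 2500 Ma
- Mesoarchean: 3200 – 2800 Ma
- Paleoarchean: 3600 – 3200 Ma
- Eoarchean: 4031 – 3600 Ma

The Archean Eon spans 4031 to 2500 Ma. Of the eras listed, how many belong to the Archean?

4

Eras inside 4031–2500 Ma: Eoarchean, Paleoarchean, Mesoarchean, Neoarchean — 4 in total.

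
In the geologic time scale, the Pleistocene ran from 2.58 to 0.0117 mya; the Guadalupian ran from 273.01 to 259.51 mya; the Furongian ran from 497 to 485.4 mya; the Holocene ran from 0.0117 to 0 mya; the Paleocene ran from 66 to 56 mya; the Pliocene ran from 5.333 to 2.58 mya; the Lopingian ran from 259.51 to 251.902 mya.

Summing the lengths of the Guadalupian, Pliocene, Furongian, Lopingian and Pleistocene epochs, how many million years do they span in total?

Duration is start − end for each: (273.01 − 259.51) + (5.333 − 2.58) + (497 − 485.4) + (259.51 − 251.902) + (2.58 − 0.0117).
That is 13.5 + 2.753 + 11.6 + 7.608 + 2.5683, which totals 38.0293 million years.

38.0293 million years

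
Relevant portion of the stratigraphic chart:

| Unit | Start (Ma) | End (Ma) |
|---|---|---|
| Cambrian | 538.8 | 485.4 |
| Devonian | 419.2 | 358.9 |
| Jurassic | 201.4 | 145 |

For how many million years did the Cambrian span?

538.8 − 485.4 = 53.4 million years.

53.4 million years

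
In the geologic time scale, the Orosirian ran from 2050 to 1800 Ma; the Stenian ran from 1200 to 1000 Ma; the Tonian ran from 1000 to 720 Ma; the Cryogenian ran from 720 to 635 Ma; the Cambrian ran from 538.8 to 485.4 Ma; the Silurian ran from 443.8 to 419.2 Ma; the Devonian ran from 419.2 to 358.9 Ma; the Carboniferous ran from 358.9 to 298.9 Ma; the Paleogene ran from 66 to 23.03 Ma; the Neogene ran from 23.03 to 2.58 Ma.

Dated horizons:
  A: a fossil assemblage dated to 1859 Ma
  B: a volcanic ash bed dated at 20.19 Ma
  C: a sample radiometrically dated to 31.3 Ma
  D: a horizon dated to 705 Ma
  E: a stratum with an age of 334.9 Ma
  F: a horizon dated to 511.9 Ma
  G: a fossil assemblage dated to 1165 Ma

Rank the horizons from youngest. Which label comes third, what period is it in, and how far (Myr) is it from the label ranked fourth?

E, in the Carboniferous; 177 million years to F

Sorted youngest-first by Ma: B (20.19), C (31.3), E (334.9), F (511.9), D (705), G (1165), A (1859).
The third youngest is E at 334.9 Ma, which lies in 358.9–298.9 Ma: the Carboniferous.
The fourth youngest is F at 511.9 Ma; separation = |334.9 − 511.9| = 177 Myr.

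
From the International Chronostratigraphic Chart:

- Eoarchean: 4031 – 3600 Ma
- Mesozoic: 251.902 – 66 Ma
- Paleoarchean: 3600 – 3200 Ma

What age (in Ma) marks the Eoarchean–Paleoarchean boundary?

The Eoarchean ends and the Paleoarchean begins at 3600 Ma.

3600 Ma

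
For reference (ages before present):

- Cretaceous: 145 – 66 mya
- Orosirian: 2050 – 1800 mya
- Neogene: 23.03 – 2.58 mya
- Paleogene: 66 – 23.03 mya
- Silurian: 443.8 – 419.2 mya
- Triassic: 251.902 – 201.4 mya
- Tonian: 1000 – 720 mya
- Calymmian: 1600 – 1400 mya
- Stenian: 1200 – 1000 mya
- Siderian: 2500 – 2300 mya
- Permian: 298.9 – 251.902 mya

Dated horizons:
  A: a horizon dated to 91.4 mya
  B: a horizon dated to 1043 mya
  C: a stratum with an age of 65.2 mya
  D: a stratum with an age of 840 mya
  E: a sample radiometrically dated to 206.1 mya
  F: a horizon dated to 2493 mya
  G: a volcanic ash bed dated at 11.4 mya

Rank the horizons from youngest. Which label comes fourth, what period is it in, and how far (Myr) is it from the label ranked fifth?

E, in the Triassic; 633.9 million years to D

Sorted youngest-first by Ma: G (11.4), C (65.2), A (91.4), E (206.1), D (840), B (1043), F (2493).
The fourth youngest is E at 206.1 Ma, which lies in 251.902–201.4 Ma: the Triassic.
The fifth youngest is D at 840 Ma; separation = |206.1 − 840| = 633.9 Myr.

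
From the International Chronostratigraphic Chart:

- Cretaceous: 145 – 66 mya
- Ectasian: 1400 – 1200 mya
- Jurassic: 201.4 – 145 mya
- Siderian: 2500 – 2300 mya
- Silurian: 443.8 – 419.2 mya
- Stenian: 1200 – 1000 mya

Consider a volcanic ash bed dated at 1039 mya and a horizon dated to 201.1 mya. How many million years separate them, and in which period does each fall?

Elapsed time: 1039 − 201.1 = 837.9 Myr.
1039 Ma lies within 1200–1000 Ma: Stenian.
201.1 Ma lies within 201.4–145 Ma: Jurassic.

837.9 million years apart; the first in the Stenian, the second in the Jurassic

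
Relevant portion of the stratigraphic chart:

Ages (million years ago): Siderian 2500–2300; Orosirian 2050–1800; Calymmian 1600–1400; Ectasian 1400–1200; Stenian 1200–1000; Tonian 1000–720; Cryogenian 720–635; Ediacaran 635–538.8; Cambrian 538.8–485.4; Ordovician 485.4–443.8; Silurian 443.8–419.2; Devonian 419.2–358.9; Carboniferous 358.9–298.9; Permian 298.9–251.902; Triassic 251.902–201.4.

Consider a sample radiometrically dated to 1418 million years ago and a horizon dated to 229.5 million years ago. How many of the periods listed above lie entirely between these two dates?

The older date is 1418 Ma and the younger is 229.5 Ma.
Periods with start < 1418 and end > 229.5 Ma: Ectasian (1400–1200), Stenian (1200–1000), Tonian (1000–720), Cryogenian (720–635), Ediacaran (635–538.8), Cambrian (538.8–485.4), Ordovician (485.4–443.8), Silurian (443.8–419.2), Devonian (419.2–358.9), Carboniferous (358.9–298.9), Permian (298.9–251.902).
That is 11 complete periods.

11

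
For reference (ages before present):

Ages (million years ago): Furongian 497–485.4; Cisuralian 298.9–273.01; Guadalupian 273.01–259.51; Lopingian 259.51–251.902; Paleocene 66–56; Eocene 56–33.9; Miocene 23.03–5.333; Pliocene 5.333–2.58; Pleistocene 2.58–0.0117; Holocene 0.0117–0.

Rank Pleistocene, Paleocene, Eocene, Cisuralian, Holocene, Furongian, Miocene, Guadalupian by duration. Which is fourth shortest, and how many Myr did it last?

Durations: Pleistocene 2.5683; Paleocene 10; Eocene 22.1; Cisuralian 25.89; Holocene 0.0117; Furongian 11.6; Miocene 17.697; Guadalupian 13.5 Myr.
Sorted shortest-first: Holocene (0.0117), Pleistocene (2.5683), Paleocene (10), Furongian (11.6), Guadalupian (13.5), Miocene (17.697), Eocene (22.1), Cisuralian (25.89).
The fourth shortest is Furongian at 11.6 Myr.

Furongian, 11.6 million years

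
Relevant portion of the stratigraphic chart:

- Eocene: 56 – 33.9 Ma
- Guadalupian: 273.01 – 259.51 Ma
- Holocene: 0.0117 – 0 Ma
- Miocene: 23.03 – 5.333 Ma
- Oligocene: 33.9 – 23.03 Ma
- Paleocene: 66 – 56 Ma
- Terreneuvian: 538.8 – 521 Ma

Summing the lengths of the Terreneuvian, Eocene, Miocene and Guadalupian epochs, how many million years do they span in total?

71.097 million years

Duration is start − end for each: (538.8 − 521) + (56 − 33.9) + (23.03 − 5.333) + (273.01 − 259.51).
That is 17.8 + 22.1 + 17.697 + 13.5, which totals 71.097 million years.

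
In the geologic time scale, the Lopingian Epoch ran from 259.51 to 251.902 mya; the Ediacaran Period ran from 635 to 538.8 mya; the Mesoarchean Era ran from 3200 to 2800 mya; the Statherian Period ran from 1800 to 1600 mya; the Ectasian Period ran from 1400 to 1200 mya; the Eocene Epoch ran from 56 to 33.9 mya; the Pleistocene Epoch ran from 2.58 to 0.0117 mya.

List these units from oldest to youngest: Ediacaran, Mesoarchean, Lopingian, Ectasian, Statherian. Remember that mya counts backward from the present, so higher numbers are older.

Sorting by start age (descending Ma, since larger Ma = older): Mesoarchean began 3200, Statherian began 1800, Ectasian began 1400, Ediacaran began 635, Lopingian began 259.51.

Mesoarchean → Statherian → Ectasian → Ediacaran → Lopingian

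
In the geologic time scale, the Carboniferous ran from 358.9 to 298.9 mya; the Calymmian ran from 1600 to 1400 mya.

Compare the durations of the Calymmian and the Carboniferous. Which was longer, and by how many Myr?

Calymmian, by 140 million years

Calymmian: 1600 − 1400 = 200 Myr.
Carboniferous: 358.9 − 298.9 = 60 Myr.
Difference: 200 − 60 = 140 Myr, so the Calymmian was longer.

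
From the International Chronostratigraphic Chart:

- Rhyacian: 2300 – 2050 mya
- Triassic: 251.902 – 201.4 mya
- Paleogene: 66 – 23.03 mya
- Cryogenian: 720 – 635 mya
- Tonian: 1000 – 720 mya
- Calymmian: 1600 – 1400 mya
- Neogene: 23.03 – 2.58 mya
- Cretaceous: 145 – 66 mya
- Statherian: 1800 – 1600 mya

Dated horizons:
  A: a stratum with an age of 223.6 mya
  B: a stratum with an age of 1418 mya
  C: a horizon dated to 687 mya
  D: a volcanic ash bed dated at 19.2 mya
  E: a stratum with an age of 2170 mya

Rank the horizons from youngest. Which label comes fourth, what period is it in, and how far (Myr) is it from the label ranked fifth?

B, in the Calymmian; 752 million years to E

Sorted youngest-first by Ma: D (19.2), A (223.6), C (687), B (1418), E (2170).
The fourth youngest is B at 1418 Ma, which lies in 1600–1400 Ma: the Calymmian.
The fifth youngest is E at 2170 Ma; separation = |1418 − 2170| = 752 Myr.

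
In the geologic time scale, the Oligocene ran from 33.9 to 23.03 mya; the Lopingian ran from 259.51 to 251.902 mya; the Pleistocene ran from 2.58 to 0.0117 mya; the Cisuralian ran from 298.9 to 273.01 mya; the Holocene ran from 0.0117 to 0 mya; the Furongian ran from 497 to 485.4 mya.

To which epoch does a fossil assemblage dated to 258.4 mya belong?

258.4 Ma lies between 259.51 and 251.902 Ma, so it falls in the Lopingian.

Lopingian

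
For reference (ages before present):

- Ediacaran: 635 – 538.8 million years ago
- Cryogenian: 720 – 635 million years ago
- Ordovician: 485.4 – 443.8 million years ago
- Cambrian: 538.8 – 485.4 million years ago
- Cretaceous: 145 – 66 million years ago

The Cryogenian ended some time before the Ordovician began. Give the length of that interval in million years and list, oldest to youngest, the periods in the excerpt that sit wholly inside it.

The Cryogenian closes at 635 Ma and the Ordovician opens at 485.4 Ma, so the interval is 635 − 485.4 = 149.6 Myr.
A period fits inside if it starts at or after 635 Ma and ends at or before 485.4 Ma; oldest first that gives Ediacaran, Cambrian.

149.6 million years; Ediacaran, Cambrian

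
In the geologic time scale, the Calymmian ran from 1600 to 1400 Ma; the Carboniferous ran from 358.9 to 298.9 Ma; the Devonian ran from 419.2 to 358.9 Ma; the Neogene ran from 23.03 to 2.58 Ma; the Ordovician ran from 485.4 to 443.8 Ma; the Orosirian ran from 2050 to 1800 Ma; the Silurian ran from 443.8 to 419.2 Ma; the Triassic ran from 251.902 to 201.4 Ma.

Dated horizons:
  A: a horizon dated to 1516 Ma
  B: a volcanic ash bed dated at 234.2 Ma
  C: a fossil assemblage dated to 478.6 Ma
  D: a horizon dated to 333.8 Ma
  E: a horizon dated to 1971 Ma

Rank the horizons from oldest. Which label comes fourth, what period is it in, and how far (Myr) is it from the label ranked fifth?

Sorted oldest-first by Ma: E (1971), A (1516), C (478.6), D (333.8), B (234.2).
The fourth oldest is D at 333.8 Ma, which lies in 358.9–298.9 Ma: the Carboniferous.
The fifth oldest is B at 234.2 Ma; separation = |333.8 − 234.2| = 99.6 Myr.

D, in the Carboniferous; 99.6 million years to B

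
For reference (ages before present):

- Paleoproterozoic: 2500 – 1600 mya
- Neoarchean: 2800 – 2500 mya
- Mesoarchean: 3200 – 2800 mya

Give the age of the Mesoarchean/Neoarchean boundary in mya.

The Mesoarchean ends and the Neoarchean begins at 2800 mya.

2800 mya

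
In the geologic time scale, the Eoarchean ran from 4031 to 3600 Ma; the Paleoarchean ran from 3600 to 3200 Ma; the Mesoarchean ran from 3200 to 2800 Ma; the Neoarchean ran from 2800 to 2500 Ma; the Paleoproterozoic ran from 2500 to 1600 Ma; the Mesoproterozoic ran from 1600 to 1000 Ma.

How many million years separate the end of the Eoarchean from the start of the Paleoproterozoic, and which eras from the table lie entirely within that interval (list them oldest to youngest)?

The Eoarchean closes at 3600 Ma and the Paleoproterozoic opens at 2500 Ma, so the interval is 3600 − 2500 = 1100 Myr.
An era fits inside if it starts at or after 3600 Ma and ends at or before 2500 Ma; oldest first that gives Paleoarchean, Mesoarchean, Neoarchean.

1100 million years; Paleoarchean, Mesoarchean, Neoarchean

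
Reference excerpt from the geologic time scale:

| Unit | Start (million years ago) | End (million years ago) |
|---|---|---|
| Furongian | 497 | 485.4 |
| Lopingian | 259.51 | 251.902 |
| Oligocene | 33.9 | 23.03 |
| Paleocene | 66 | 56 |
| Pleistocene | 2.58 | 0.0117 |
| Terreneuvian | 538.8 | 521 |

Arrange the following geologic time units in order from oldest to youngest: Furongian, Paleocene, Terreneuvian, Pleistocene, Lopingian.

Terreneuvian, then Furongian, then Lopingian, then Paleocene, then Pleistocene

Read off each span (Ma): Furongian 497–485.4; Paleocene 66–56; Terreneuvian 538.8–521; Pleistocene 2.58–0.0117; Lopingian 259.51–251.902.
Larger Ma is older, so oldest→youngest is Terreneuvian, Furongian, Lopingian, Paleocene, Pleistocene.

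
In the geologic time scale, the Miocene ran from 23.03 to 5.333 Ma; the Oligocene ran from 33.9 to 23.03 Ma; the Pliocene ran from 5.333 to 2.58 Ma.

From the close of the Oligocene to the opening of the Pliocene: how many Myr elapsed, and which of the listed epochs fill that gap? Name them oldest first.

The Oligocene closes at 23.03 Ma and the Pliocene opens at 5.333 Ma, so the interval is 23.03 − 5.333 = 17.697 Myr.
An epoch fits inside if it starts at or after 23.03 Ma and ends at or before 5.333 Ma; oldest first that gives Miocene.

17.697 million years; Miocene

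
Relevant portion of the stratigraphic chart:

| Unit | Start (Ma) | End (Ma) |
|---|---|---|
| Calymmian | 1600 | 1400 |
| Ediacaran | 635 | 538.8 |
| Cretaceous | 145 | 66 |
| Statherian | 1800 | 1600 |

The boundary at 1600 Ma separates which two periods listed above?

The Statherian ends at 1600 Ma and the Calymmian begins at 1600 Ma, so they share that boundary.

Statherian and Calymmian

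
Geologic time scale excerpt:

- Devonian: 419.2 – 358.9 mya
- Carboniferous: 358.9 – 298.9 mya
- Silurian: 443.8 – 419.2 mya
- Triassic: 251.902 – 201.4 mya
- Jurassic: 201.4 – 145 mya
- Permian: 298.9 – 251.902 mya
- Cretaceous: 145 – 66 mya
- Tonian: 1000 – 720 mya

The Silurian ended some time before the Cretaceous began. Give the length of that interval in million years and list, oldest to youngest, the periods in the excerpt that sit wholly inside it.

274.2 million years; Devonian, Carboniferous, Permian, Triassic, Jurassic

The Silurian closes at 419.2 Ma and the Cretaceous opens at 145 Ma, so the interval is 419.2 − 145 = 274.2 Myr.
A period fits inside if it starts at or after 419.2 Ma and ends at or before 145 Ma; oldest first that gives Devonian, Carboniferous, Permian, Triassic, Jurassic.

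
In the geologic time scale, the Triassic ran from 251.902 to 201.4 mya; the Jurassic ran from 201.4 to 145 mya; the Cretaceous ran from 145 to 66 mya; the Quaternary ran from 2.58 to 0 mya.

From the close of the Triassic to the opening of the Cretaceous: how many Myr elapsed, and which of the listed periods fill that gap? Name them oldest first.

The Triassic closes at 201.4 Ma and the Cretaceous opens at 145 Ma, so the interval is 201.4 − 145 = 56.4 Myr.
A period fits inside if it starts at or after 201.4 Ma and ends at or before 145 Ma; oldest first that gives Jurassic.

56.4 million years; Jurassic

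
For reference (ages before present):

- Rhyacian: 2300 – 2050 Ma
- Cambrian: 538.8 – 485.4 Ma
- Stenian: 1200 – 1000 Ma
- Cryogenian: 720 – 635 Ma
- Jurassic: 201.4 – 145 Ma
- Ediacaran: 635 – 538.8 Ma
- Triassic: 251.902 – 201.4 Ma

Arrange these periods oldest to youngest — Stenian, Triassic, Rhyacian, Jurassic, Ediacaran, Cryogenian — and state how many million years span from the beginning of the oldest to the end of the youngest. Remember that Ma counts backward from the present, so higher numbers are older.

From the excerpt: Stenian 1200–1000; Triassic 251.902–201.4; Rhyacian 2300–2050; Jurassic 201.4–145; Ediacaran 635–538.8; Cryogenian 720–635 (Ma).
Larger Ma is earlier, so the oldest is Rhyacian and the youngest is Jurassic; oldest to youngest: Rhyacian, Stenian, Cryogenian, Ediacaran, Triassic, Jurassic.
Oldest start 2300 minus youngest end 145 gives 2155 Myr overall.

Rhyacian → Stenian → Cryogenian → Ediacaran → Triassic → Jurassic; total span 2155 Myr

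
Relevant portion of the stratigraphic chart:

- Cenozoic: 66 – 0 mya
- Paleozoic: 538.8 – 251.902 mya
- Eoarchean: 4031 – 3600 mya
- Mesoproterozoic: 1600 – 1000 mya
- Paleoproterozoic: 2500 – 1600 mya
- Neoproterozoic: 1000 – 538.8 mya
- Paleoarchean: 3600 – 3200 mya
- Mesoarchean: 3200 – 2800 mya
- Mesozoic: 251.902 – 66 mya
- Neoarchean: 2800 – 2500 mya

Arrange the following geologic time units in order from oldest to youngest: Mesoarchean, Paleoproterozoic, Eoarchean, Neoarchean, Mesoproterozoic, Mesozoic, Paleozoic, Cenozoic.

Read off each span (Ma): Mesoarchean 3200–2800; Paleoproterozoic 2500–1600; Eoarchean 4031–3600; Neoarchean 2800–2500; Mesoproterozoic 1600–1000; Mesozoic 251.902–66; Paleozoic 538.8–251.902; Cenozoic 66–0.
Larger Ma is older, so oldest→youngest is Eoarchean, Mesoarchean, Neoarchean, Paleoproterozoic, Mesoproterozoic, Paleozoic, Mesozoic, Cenozoic.

Eoarchean, Mesoarchean, Neoarchean, Paleoproterozoic, Mesoproterozoic, Paleozoic, Mesozoic, Cenozoic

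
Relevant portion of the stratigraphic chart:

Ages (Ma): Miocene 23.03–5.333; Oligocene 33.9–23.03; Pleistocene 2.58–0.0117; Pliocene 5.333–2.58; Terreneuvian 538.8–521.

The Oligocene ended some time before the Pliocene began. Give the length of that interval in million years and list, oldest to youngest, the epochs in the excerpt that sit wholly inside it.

17.697 million years; Miocene

End of Oligocene = 23.03 Ma; start of Pliocene = 5.333 Ma.
Gap = 23.03 − 5.333 = 17.697 Myr.
Epochs wholly inside 23.03–5.333 Ma: Miocene (23.03–5.333).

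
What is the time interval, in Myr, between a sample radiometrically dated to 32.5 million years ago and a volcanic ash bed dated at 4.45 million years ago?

28.05 million years

32.5 − 4.45 = 28.05 million years.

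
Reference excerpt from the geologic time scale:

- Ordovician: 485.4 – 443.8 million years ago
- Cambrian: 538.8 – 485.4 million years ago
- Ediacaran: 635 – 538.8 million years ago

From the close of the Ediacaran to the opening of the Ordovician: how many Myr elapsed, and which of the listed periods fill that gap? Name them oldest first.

The Ediacaran closes at 538.8 Ma and the Ordovician opens at 485.4 Ma, so the interval is 538.8 − 485.4 = 53.4 Myr.
A period fits inside if it starts at or after 538.8 Ma and ends at or before 485.4 Ma; oldest first that gives Cambrian.

53.4 million years; Cambrian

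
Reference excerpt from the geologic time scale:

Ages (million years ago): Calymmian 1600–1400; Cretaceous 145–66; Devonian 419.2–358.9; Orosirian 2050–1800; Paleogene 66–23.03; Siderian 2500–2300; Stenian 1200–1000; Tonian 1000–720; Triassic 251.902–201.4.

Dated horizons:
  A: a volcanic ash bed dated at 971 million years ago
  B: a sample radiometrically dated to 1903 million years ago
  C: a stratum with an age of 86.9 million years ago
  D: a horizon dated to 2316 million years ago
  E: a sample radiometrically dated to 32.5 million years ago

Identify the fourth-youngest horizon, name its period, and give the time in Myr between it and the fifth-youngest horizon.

Sorted youngest-first by Ma: E (32.5), C (86.9), A (971), B (1903), D (2316).
The fourth youngest is B at 1903 Ma, which lies in 2050–1800 Ma: the Orosirian.
The fifth youngest is D at 2316 Ma; separation = |1903 − 2316| = 413 Myr.

B, in the Orosirian; 413 million years to D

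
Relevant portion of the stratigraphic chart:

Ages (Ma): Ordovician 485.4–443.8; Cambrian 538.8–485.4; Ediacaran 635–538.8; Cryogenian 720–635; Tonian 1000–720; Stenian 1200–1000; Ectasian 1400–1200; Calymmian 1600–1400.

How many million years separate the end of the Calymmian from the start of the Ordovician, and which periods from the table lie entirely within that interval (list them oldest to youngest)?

914.6 million years; Ectasian, Stenian, Tonian, Cryogenian, Ediacaran, Cambrian

The Calymmian closes at 1400 Ma and the Ordovician opens at 485.4 Ma, so the interval is 1400 − 485.4 = 914.6 Myr.
A period fits inside if it starts at or after 1400 Ma and ends at or before 485.4 Ma; oldest first that gives Ectasian, Stenian, Tonian, Cryogenian, Ediacaran, Cambrian.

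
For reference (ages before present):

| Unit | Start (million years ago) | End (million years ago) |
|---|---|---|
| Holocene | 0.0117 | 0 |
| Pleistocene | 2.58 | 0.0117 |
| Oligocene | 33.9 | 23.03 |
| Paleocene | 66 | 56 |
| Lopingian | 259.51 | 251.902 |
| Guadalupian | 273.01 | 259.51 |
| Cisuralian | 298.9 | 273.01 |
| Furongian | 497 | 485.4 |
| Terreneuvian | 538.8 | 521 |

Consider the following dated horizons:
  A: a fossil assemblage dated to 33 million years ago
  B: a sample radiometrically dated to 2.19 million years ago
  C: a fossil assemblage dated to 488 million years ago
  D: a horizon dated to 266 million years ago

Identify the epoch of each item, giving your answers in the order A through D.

A: 33 Ma lies in 33.9–23.03 Ma, so Oligocene.
B: 2.19 Ma lies in 2.58–0.0117 Ma, so Pleistocene.
C: 488 Ma lies in 497–485.4 Ma, so Furongian.
D: 266 Ma lies in 273.01–259.51 Ma, so Guadalupian.

A — Oligocene; B — Pleistocene; C — Furongian; D — Guadalupian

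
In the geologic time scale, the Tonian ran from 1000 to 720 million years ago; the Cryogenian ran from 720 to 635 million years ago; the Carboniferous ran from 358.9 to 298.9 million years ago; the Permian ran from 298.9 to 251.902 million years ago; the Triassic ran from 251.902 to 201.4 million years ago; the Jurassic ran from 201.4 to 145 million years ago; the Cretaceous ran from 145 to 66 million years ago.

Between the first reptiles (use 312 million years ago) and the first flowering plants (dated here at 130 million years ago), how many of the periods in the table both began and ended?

312 Ma sits inside the Carboniferous (358.9–298.9) and 130 Ma inside the Cretaceous (145–66); neither of those is wholly between the two dates.
The listed periods lying completely between them are Permian, Triassic, Jurassic — 3 in all.

3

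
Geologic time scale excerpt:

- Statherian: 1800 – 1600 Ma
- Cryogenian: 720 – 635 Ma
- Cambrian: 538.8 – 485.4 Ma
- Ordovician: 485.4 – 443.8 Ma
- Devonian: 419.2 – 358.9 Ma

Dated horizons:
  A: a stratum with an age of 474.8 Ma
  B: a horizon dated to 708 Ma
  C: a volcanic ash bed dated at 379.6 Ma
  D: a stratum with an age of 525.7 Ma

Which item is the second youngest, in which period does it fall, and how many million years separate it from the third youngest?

A, in the Ordovician; 50.9 million years to D

Sorted youngest-first by Ma: C (379.6), A (474.8), D (525.7), B (708).
The second youngest is A at 474.8 Ma, which lies in 485.4–443.8 Ma: the Ordovician.
The third youngest is D at 525.7 Ma; separation = |474.8 − 525.7| = 50.9 Myr.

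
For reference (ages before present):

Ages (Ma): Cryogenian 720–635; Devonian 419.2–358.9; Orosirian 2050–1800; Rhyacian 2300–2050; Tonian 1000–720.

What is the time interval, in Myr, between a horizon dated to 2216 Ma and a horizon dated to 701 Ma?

2216 − 701 = 1515 million years.

1515 million years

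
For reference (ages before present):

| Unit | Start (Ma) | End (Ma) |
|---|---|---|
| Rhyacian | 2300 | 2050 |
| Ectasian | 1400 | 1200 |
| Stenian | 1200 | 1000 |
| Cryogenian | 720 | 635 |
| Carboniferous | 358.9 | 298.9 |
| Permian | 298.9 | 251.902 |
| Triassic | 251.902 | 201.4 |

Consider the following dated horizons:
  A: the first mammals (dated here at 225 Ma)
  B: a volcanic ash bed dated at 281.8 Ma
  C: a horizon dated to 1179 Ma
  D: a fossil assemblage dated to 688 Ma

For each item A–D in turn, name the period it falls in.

Match each age against the start–end ranges in the excerpt: A = 225 Ma → Triassic (251.902–201.4); B = 281.8 Ma → Permian (298.9–251.902); C = 1179 Ma → Stenian (1200–1000); D = 688 Ma → Cryogenian (720–635).

A — Triassic; B — Permian; C — Stenian; D — Cryogenian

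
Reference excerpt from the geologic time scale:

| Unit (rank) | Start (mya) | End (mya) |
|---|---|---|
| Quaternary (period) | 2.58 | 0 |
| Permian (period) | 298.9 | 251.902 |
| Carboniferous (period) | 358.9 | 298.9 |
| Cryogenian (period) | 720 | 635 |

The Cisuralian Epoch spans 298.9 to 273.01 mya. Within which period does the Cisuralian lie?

The Cisuralian (298.9–273.01 Ma) lies entirely within 298.9–251.902 Ma, the Permian Period.

Permian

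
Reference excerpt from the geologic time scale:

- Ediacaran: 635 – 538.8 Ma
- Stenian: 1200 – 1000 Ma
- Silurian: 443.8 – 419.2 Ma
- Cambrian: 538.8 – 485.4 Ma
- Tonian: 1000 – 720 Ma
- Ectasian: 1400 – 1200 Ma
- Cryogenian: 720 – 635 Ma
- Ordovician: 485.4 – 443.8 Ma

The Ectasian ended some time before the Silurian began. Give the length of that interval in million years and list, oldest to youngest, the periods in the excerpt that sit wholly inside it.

The Ectasian closes at 1200 Ma and the Silurian opens at 443.8 Ma, so the interval is 1200 − 443.8 = 756.2 Myr.
A period fits inside if it starts at or after 1200 Ma and ends at or before 443.8 Ma; oldest first that gives Stenian, Tonian, Cryogenian, Ediacaran, Cambrian, Ordovician.

756.2 million years; Stenian, Tonian, Cryogenian, Ediacaran, Cambrian, Ordovician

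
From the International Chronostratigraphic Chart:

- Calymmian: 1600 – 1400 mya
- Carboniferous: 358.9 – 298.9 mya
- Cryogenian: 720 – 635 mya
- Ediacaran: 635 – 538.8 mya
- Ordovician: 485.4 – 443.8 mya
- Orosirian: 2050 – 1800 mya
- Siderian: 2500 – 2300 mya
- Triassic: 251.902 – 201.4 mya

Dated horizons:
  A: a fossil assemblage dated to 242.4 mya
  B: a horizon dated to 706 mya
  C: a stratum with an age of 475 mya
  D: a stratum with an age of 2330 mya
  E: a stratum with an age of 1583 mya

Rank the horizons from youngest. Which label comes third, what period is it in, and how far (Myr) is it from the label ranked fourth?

Smaller Ma means younger, so youngest first: A 242.4 < C 475 < B 706 < E 1583 < D 2330.
Counting 3 along gives B (706 Ma); the excerpt puts that inside the Cryogenian, 720–635 Ma.
Next in line is E (1583 Ma), and 1583 − 706 = 877 Myr.

B, in the Cryogenian; 877 million years to E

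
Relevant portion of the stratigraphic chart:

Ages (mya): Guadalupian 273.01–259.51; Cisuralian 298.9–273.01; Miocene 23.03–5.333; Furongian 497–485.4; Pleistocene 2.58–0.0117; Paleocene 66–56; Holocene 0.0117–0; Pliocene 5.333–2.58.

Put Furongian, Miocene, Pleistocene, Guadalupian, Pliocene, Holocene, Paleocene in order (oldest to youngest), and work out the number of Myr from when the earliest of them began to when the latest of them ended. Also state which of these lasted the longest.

Furongian, Guadalupian, Paleocene, Miocene, Pliocene, Pleistocene, Holocene; total span 497 Myr; longest is Miocene

From the excerpt: Furongian 497–485.4; Miocene 23.03–5.333; Pleistocene 2.58–0.0117; Guadalupian 273.01–259.51; Pliocene 5.333–2.58; Holocene 0.0117–0; Paleocene 66–56 (Ma).
Larger Ma is earlier, so the oldest is Furongian and the youngest is Holocene; oldest to youngest: Furongian, Guadalupian, Paleocene, Miocene, Pliocene, Pleistocene, Holocene.
Oldest start 497 minus youngest end 0 gives 497 Myr overall.
Individual lengths (start − end): Pliocene 2.753; Pleistocene 2.5683; Holocene 0.0117; Miocene 17.697; Paleocene 10; Furongian 11.6; Guadalupian 13.5. The largest is Miocene at 17.697 Myr.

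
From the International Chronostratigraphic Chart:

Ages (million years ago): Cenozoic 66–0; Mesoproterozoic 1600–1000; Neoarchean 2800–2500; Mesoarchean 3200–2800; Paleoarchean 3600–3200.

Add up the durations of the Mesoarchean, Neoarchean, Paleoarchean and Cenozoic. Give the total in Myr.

1166 million years

Each duration: Mesoarchean = 400; Neoarchean = 300; Paleoarchean = 400; Cenozoic = 66.
Sum: 400 + 300 + 400 + 66 = 1166 Myr.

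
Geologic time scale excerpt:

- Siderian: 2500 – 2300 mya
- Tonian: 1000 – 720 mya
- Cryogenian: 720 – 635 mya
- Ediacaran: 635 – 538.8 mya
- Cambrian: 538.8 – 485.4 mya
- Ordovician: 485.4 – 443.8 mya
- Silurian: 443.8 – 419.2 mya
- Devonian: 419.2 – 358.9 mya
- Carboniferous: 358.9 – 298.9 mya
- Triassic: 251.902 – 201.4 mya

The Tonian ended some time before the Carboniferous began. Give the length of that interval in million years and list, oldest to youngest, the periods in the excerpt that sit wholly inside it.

361.1 million years; Cryogenian, Ediacaran, Cambrian, Ordovician, Silurian, Devonian

The Tonian closes at 720 Ma and the Carboniferous opens at 358.9 Ma, so the interval is 720 − 358.9 = 361.1 Myr.
A period fits inside if it starts at or after 720 Ma and ends at or before 358.9 Ma; oldest first that gives Cryogenian, Ediacaran, Cambrian, Ordovician, Silurian, Devonian.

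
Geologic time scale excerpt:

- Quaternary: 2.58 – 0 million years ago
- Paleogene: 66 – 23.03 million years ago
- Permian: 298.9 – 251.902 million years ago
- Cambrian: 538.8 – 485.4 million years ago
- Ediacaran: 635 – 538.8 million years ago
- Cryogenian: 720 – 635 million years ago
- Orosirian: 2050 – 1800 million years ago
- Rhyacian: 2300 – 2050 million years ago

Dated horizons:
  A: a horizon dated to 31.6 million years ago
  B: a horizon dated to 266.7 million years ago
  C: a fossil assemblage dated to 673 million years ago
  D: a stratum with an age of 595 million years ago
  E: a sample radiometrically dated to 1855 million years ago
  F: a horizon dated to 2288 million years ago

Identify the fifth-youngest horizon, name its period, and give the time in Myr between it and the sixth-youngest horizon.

E, in the Orosirian; 433 million years to F

Smaller Ma means younger, so youngest first: A 31.6 < B 266.7 < D 595 < C 673 < E 1855 < F 2288.
Counting 5 along gives E (1855 Ma); the excerpt puts that inside the Orosirian, 2050–1800 Ma.
Next in line is F (2288 Ma), and 2288 − 1855 = 433 Myr.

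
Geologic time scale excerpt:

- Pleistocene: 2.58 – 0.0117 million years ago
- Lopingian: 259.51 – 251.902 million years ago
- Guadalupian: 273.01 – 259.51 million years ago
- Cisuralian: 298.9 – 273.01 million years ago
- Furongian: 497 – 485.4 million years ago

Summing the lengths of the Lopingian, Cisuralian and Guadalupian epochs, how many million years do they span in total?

46.998 million years

Duration is start − end for each: (259.51 − 251.902) + (298.9 − 273.01) + (273.01 − 259.51).
That is 7.608 + 25.89 + 13.5, which totals 46.998 million years.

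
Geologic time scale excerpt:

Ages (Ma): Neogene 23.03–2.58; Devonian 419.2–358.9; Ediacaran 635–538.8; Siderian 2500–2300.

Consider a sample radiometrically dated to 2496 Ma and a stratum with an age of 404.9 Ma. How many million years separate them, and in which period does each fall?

2091.1 million years apart; the first in the Siderian, the second in the Devonian

Elapsed time: 2496 − 404.9 = 2091.1 Myr.
2496 Ma lies within 2500–2300 Ma: Siderian.
404.9 Ma lies within 419.2–358.9 Ma: Devonian.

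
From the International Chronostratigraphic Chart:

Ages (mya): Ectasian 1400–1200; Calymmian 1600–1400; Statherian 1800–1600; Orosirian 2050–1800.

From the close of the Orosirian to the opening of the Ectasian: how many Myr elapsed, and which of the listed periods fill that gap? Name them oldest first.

400 million years; Statherian, Calymmian

The Orosirian closes at 1800 Ma and the Ectasian opens at 1400 Ma, so the interval is 1800 − 1400 = 400 Myr.
A period fits inside if it starts at or after 1800 Ma and ends at or before 1400 Ma; oldest first that gives Statherian, Calymmian.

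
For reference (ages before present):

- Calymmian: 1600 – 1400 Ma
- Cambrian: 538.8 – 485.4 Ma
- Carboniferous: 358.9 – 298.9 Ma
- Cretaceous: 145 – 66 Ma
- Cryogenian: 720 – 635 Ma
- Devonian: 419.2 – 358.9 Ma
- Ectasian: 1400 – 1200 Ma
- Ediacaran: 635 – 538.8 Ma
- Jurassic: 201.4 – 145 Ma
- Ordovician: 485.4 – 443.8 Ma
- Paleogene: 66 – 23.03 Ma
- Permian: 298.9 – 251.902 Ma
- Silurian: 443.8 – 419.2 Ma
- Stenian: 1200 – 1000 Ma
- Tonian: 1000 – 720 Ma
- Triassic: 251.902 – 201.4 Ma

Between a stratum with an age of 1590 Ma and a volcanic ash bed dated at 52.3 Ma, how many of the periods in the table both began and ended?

14

The older date is 1590 Ma and the younger is 52.3 Ma.
Periods with start < 1590 and end > 52.3 Ma: Ectasian (1400–1200), Stenian (1200–1000), Tonian (1000–720), Cryogenian (720–635), Ediacaran (635–538.8), Cambrian (538.8–485.4), Ordovician (485.4–443.8), Silurian (443.8–419.2), Devonian (419.2–358.9), Carboniferous (358.9–298.9), Permian (298.9–251.902), Triassic (251.902–201.4), Jurassic (201.4–145), Cretaceous (145–66).
That is 14 complete periods.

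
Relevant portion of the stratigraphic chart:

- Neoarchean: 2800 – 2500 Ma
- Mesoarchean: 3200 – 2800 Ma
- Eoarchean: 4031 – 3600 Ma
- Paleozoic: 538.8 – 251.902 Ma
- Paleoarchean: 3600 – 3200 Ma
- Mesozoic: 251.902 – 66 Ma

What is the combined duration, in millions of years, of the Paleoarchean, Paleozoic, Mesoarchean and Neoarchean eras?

Each duration: Paleoarchean = 400; Paleozoic = 286.898; Mesoarchean = 400; Neoarchean = 300.
Sum: 400 + 286.898 + 400 + 300 = 1386.898 Myr.

1386.898 million years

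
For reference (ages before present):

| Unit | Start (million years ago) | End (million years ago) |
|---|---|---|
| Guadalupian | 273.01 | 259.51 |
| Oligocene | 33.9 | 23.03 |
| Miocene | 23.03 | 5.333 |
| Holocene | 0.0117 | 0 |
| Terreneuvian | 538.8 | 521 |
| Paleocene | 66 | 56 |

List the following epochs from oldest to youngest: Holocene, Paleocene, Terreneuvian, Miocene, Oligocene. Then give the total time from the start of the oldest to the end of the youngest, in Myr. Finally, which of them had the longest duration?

Start ages (Ma): Terreneuvian 538.8, Paleocene 66, Oligocene 33.9, Miocene 23.03, Holocene 0.0117.
Ordered oldest to youngest: Terreneuvian, Paleocene, Oligocene, Miocene, Holocene.
Span = 538.8 − 0 = 538.8 Myr.
Durations: Oligocene 10.87, Terreneuvian 17.8, Miocene 17.697, Paleocene 10, Holocene 0.0117 → longest is Terreneuvian (17.8 Myr).

Terreneuvian, Paleocene, Oligocene, Miocene, Holocene; total span 538.8 Myr; longest is Terreneuvian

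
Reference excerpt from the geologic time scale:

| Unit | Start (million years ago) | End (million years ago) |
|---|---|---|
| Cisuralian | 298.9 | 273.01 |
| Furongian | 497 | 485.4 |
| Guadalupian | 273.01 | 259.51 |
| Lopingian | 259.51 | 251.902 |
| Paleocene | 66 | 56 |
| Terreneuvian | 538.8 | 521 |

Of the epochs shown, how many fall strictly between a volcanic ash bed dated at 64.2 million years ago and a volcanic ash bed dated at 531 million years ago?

4

531 Ma sits inside the Terreneuvian (538.8–521) and 64.2 Ma inside the Paleocene (66–56); neither of those is wholly between the two dates.
The listed epochs lying completely between them are Furongian, Cisuralian, Guadalupian, Lopingian — 4 in all.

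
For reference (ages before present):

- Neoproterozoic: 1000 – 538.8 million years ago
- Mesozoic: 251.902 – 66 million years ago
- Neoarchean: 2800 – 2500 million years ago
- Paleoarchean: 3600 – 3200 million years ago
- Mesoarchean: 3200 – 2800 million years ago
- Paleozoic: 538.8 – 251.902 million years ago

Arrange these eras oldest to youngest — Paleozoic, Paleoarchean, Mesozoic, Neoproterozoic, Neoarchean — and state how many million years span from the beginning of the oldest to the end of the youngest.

Paleoarchean, Neoarchean, Neoproterozoic, Paleozoic, Mesozoic; total span 3534 Myr

Start ages (Ma): Paleoarchean 3600, Neoarchean 2800, Neoproterozoic 1000, Paleozoic 538.8, Mesozoic 251.902.
Ordered oldest to youngest: Paleoarchean, Neoarchean, Neoproterozoic, Paleozoic, Mesozoic.
Span = 3600 − 66 = 3534 Myr.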